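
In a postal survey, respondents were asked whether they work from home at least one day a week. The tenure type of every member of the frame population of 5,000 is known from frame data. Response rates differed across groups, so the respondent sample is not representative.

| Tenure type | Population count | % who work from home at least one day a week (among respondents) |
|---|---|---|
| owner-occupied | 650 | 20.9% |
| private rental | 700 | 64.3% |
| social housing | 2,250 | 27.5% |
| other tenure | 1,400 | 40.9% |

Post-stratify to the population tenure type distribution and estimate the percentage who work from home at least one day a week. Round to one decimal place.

Post-stratification weights by population share, not respondent share:
  owner-occupied: (650/5,000) × 20.9 = 2.717
  private rental: (700/5,000) × 64.3 = 9.002
  social housing: (2,250/5,000) × 27.5 = 12.375
  other tenure: (1,400/5,000) × 40.9 = 11.452
Post-stratified estimate = 35.546 → 35.5%.

35.5%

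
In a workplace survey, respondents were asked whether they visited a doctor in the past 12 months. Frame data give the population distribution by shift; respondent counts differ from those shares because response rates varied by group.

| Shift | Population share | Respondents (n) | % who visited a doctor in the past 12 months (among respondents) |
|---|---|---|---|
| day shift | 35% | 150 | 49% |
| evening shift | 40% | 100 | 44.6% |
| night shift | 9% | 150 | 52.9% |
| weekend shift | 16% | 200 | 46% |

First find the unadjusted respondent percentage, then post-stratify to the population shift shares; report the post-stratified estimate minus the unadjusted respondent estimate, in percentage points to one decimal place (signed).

-1.1 percentage points

Naive respondent-only estimate (weights = respondent counts):
  (150/600)×49 + (100/600)×44.6 + (150/600)×52.9 + (200/600)×46 = 48.2417%
Reweighting by population shift shares:
  0.35×49 + 0.4×44.6 + 0.09×52.9 + 0.16×46 = 47.111%
Difference = 47.111 − 48.2417 = -1.1307 pp.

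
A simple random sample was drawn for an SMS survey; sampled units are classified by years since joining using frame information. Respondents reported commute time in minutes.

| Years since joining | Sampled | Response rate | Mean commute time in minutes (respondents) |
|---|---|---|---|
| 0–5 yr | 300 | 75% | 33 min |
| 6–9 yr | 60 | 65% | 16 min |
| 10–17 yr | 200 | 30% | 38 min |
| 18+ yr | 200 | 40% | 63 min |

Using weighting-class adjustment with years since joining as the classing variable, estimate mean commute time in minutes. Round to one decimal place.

With weight = n_sampled/n_responded per class, the weighted class total is n_sampled:
  0–5 yr: 300 × 33 = 9900
  6–9 yr: 60 × 16 = 960
  10–17 yr: 200 × 38 = 7600
  18+ yr: 200 × 63 = 12,600
Adjusted estimate = 31,060 / 760 = 40.8684 → 40.9.

40.9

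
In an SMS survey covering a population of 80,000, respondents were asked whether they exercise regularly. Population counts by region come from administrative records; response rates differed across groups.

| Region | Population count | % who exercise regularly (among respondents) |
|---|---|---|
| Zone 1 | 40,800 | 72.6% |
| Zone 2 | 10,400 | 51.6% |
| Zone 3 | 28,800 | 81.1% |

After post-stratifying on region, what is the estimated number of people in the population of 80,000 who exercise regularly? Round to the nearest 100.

58,300

Apply each group's respondent rate to its population count:
  Zone 1: 40,800 × 72.6% = 29620.8
  Zone 2: 10,400 × 51.6% = 5366.4
  Zone 3: 28,800 × 81.1% = 23356.8
Estimated total = 58,344 → 58,300.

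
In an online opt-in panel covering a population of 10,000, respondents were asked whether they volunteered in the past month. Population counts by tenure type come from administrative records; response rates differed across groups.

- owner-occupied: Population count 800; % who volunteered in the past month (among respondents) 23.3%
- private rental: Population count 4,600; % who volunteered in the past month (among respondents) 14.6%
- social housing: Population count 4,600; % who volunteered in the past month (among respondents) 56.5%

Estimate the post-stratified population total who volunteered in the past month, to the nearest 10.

3,460

Each cell contributes its population count × the respondent rate:
  owner-occupied: 800 × 23.3% = 186.4
  private rental: 4,600 × 14.6% = 671.6
  social housing: 4,600 × 56.5% = 2599
Estimated total = 3457 → 3,460.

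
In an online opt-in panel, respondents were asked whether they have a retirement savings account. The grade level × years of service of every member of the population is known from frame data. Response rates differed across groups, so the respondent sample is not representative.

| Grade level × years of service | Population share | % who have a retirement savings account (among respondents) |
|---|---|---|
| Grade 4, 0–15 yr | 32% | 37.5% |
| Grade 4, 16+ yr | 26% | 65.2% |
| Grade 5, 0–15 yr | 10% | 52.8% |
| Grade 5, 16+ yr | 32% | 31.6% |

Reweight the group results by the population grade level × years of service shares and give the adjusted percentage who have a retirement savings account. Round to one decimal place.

Post-stratification weights by population share, not respondent share:
  Grade 4, 0–15 yr: 0.32 × 37.5 = 12
  Grade 4, 16+ yr: 0.26 × 65.2 = 16.952
  Grade 5, 0–15 yr: 0.1 × 52.8 = 5.28
  Grade 5, 16+ yr: 0.32 × 31.6 = 10.112
Post-stratified estimate = 44.344 → 44.3%.

44.3%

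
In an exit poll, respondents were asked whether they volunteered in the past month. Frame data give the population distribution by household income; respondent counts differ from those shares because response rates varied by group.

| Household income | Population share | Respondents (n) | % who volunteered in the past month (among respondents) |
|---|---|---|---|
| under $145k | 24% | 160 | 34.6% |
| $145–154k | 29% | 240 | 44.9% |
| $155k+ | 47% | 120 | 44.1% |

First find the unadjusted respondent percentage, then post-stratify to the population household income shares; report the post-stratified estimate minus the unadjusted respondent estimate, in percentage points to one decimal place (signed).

Naive respondent-only estimate (weights = respondent counts):
  (160/520)×34.6 + (240/520)×44.9 + (120/520)×44.1 = 41.5462%
Post-stratified estimate weights by population shares:
  0.24×34.6 + 0.29×44.9 + 0.47×44.1 = 42.052%
Difference = 42.052 − 41.5462 = 0.5058 pp.

+0.5 percentage points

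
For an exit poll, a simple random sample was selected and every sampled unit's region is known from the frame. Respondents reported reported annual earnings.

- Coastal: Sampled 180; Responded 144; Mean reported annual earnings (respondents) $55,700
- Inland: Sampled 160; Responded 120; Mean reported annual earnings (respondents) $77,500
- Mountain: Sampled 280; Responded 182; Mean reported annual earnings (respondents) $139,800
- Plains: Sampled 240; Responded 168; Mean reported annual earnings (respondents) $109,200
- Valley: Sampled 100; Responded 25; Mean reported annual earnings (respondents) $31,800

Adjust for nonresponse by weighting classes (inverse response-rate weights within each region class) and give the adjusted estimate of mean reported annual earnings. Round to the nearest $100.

Response rates by class: Coastal 144/180 = 80%, Inland 120/160 = 75%, Mountain 182/280 = 65%, Plains 168/240 = 70%, Valley 25/100 = 25%.
Inverse-response-rate weighting restores each class to its sampled count, so class totals weight by n_sampled:
  Coastal: 180 × 55,700 = 10,026,000
  Inland: 160 × 77,500 = 12,400,000
  Mountain: 280 × 139,800 = 39,144,000
  Plains: 240 × 109,200 = 26,208,000
  Valley: 100 × 31,800 = 3,180,000
Adjusted estimate = 90,958,000 / 960 = 94747.9 → $94,700.

$94,700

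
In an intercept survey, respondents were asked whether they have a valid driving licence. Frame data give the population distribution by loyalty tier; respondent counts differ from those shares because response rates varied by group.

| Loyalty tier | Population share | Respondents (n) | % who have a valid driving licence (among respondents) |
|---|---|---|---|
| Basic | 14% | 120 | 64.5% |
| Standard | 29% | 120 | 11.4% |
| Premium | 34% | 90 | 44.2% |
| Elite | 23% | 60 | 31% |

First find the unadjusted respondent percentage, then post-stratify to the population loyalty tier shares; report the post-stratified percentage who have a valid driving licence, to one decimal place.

34.5%

Without adjustment, the pooled respondent share is:
  (120/390)×64.5 + (120/390)×11.4 + (90/390)×44.2 + (60/390)×31 = 38.3231%
Post-stratified estimate weights by population shares:
  0.14×64.5 + 0.29×11.4 + 0.34×44.2 + 0.23×31 = 34.494%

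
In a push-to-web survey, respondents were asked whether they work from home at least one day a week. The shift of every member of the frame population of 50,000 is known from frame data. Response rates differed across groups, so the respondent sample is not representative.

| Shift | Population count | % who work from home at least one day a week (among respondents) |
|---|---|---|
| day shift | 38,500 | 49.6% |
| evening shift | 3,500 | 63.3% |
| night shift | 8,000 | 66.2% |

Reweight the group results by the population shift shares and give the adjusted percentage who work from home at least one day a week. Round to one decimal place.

Reweight to the known shift distribution:
  day shift: (38,500/50,000) × 49.6 = 38.192
  evening shift: (3,500/50,000) × 63.3 = 4.431
  night shift: (8,000/50,000) × 66.2 = 10.592
Post-stratified estimate = 53.215 → 53.2%.

53.2%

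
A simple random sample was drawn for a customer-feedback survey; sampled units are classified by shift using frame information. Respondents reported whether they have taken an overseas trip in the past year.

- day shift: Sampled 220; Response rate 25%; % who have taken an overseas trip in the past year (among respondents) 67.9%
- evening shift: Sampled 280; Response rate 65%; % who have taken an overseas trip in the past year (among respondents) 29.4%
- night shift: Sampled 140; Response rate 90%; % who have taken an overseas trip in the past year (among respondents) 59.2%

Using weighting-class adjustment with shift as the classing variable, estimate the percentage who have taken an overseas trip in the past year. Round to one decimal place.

49.2%

With weight = n_sampled/n_responded per class, the weighted class total is n_sampled:
  day shift: 220 × 67.9 = 14938
  evening shift: 280 × 29.4 = 8232
  night shift: 140 × 59.2 = 8288
Adjusted estimate = 31,458 / 640 = 49.1531 → 49.2%.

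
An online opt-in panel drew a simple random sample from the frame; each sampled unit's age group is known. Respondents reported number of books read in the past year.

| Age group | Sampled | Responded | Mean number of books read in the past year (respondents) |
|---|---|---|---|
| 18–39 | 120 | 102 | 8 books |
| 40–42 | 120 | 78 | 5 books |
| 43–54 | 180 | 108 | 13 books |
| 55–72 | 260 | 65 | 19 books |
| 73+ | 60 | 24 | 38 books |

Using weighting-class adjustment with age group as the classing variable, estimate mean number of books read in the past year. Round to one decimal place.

Response rates by class: 18–39 102/120 = 85%, 40–42 78/120 = 65%, 43–54 108/180 = 60%, 55–72 65/260 = 25%, 73+ 24/60 = 40%.
Weighting each respondent by the inverse class response rate inflates each class back to its sampled size, so the class weight is n_sampled:
  18–39: 120 × 8 = 960
  40–42: 120 × 5 = 600
  43–54: 180 × 13 = 2340
  55–72: 260 × 19 = 4940
  73+: 60 × 38 = 2280
Adjusted estimate = 11,120 / 740 = 15.027 → 15.0.

15.0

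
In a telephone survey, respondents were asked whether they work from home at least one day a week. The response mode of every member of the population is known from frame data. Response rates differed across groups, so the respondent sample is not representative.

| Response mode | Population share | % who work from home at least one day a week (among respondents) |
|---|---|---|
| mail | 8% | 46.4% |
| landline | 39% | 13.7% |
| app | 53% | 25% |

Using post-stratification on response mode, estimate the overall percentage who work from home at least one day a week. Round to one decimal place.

Post-stratification weights by population share, not respondent share:
  mail: 0.08 × 46.4 = 3.712
  landline: 0.39 × 13.7 = 5.343
  app: 0.53 × 25 = 13.25
Post-stratified estimate = 22.305 → 22.3%.

22.3%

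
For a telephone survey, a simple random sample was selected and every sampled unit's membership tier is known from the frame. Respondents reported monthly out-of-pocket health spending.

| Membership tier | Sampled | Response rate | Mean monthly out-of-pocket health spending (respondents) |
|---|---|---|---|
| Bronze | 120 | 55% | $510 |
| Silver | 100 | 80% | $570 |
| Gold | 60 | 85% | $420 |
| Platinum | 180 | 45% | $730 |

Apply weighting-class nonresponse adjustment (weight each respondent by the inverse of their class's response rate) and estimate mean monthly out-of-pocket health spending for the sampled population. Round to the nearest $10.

Weighting each respondent by the inverse class response rate inflates each class back to its sampled size, so the class weight is n_sampled:
  Bronze: 120 × 510 = 61,200
  Silver: 100 × 570 = 57,000
  Gold: 60 × 420 = 25,200
  Platinum: 180 × 730 = 131,400
Adjusted estimate = 274,800 / 460 = 597.391 → $600.

$600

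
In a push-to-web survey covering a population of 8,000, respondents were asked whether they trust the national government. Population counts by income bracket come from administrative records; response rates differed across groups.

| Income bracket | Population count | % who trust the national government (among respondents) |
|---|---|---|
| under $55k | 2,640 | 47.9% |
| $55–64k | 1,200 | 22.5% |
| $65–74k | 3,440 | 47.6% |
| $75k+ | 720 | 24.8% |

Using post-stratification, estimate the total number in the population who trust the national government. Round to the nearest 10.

Apply each group's respondent rate to its population count:
  under $55k: 2,640 × 47.9% = 1264.56
  $55–64k: 1,200 × 22.5% = 270
  $65–74k: 3,440 × 47.6% = 1637.44
  $75k+: 720 × 24.8% = 178.56
Estimated total = 3350.56 → 3,350.

3,350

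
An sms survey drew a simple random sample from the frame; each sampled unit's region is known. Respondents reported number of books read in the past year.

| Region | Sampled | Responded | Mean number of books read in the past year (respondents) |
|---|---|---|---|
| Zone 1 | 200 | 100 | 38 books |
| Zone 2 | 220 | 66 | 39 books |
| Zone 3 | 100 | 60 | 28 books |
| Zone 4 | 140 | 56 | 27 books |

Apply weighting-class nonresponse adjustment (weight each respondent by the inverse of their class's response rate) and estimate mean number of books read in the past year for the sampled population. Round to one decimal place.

34.5

Response rates by class: Zone 1 100/200 = 50%, Zone 2 66/220 = 30%, Zone 3 60/100 = 60%, Zone 4 56/140 = 40%.
Inverse-response-rate weighting restores each class to its sampled count, so class totals weight by n_sampled:
  Zone 1: 200 × 38 = 7600
  Zone 2: 220 × 39 = 8580
  Zone 3: 100 × 28 = 2800
  Zone 4: 140 × 27 = 3780
Adjusted estimate = 22,760 / 660 = 34.4848 → 34.5.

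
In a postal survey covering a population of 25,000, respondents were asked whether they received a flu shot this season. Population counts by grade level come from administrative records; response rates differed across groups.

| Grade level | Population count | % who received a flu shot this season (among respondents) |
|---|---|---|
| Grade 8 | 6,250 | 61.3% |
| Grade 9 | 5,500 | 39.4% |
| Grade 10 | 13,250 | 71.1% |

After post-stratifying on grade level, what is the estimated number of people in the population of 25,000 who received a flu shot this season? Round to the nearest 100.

15,400

Estimated count per cell = population count × respondent percentage:
  Grade 8: 6,250 × 61.3% = 3831.25
  Grade 9: 5,500 × 39.4% = 2167
  Grade 10: 13,250 × 71.1% = 9420.75
Estimated total = 15,419 → 15,400.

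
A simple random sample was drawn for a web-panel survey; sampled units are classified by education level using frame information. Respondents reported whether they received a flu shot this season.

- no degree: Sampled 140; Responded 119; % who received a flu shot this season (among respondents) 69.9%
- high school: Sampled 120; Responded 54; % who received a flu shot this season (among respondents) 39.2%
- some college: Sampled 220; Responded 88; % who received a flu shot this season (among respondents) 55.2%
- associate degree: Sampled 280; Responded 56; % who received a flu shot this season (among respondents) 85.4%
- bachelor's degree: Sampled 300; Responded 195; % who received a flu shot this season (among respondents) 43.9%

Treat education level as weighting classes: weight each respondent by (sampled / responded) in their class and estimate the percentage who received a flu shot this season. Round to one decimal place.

Response rates by class: no degree 119/140 = 85%, high school 54/120 = 45%, some college 88/220 = 40%, associate degree 56/280 = 20%, bachelor's degree 195/300 = 65%.
With weight = n_sampled/n_responded per class, the weighted class total is n_sampled:
  no degree: 140 × 69.9 = 9786
  high school: 120 × 39.2 = 4704
  some college: 220 × 55.2 = 12,144
  associate degree: 280 × 85.4 = 23,912
  bachelor's degree: 300 × 43.9 = 13,170
Adjusted estimate = 63,716 / 1,060 = 60.1094 → 60.1%.

60.1%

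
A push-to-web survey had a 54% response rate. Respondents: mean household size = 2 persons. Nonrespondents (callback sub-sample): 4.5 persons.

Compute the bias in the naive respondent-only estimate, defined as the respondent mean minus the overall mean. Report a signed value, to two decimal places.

-1.15

Nonresponse fraction = 1 − 0.54 = 0.46.
Bias = (nonresponse fraction) × (respondent mean − nonrespondent mean)
     = 0.46 × (2 − 4.5) = 0.46 × -2.5 = -1.15.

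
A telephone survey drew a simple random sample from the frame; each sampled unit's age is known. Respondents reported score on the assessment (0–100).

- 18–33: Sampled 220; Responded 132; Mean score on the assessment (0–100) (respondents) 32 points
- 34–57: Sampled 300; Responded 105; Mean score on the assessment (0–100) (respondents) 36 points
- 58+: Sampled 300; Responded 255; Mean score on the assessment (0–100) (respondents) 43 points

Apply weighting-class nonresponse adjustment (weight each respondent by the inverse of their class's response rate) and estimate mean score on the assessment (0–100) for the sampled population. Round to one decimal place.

Class response rates: 18–33 132/220 = 60%, 34–57 105/300 = 35%, 58+ 255/300 = 85%.
Each respondent's weight = sampled/responded in their class; summing within a class gives n_sampled, so:
  18–33: 220 × 32 = 7040
  34–57: 300 × 36 = 10,800
  58+: 300 × 43 = 12,900
Adjusted estimate = 30,740 / 820 = 37.4878 → 37.5.

37.5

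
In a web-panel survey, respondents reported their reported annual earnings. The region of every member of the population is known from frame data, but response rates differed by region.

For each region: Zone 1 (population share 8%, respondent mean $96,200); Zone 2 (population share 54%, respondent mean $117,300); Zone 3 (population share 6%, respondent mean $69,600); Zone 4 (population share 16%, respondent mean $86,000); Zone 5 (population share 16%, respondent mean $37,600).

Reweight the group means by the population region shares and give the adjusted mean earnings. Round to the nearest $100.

Post-stratification weights by population share, not respondent share:
  Zone 1: 0.08 × 96,200 = 7696
  Zone 2: 0.54 × 117,300 = 63,342
  Zone 3: 0.06 × 69,600 = 4176
  Zone 4: 0.16 × 86,000 = 13,760
  Zone 5: 0.16 × 37,600 = 6016
Post-stratified estimate = 94,990 → $95,000.

$95,000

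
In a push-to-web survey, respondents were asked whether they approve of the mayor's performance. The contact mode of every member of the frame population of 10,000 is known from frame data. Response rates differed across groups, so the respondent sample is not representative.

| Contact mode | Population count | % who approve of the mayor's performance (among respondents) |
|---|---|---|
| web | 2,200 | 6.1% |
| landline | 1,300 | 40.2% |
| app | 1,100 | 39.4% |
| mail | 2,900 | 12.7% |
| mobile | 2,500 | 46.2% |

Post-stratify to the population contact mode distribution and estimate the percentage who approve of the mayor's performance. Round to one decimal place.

26.1%

Weight each group's respondent value by its population share:
  web: (2,200/10,000) × 6.1 = 1.342
  landline: (1,300/10,000) × 40.2 = 5.226
  app: (1,100/10,000) × 39.4 = 4.334
  mail: (2,900/10,000) × 12.7 = 3.683
  mobile: (2,500/10,000) × 46.2 = 11.55
Post-stratified estimate = 26.135 → 26.1%.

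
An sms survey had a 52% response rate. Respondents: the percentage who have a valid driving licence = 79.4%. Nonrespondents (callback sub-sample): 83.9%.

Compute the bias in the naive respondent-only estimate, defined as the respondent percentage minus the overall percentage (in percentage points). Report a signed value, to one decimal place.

Nonresponse fraction = 1 − 0.52 = 0.48.
Bias = (nonresponse fraction) × (respondent percentage − nonrespondent percentage)
     = 0.48 × (79.4 − 83.9) = 0.48 × -4.5 = -2.16.

-2.2 percentage points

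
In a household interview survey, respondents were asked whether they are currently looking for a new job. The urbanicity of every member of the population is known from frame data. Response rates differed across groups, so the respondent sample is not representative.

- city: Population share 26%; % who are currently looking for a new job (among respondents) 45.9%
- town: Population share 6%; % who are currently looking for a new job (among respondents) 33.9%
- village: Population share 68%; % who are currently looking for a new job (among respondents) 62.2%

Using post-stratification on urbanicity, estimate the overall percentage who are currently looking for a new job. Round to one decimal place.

56.3%

Reweight to the known urbanicity distribution:
  city: 0.26 × 45.9 = 11.934
  town: 0.06 × 33.9 = 2.034
  village: 0.68 × 62.2 = 42.296
Post-stratified estimate = 56.264 → 56.3%.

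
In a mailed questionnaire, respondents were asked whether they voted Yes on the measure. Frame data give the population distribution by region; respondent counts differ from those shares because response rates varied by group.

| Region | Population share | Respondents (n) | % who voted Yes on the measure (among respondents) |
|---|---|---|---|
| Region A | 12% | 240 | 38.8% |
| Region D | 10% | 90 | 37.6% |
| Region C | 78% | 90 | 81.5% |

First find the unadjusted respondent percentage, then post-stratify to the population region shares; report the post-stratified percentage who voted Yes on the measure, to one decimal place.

72.0%

Without adjustment, the pooled respondent share is:
  (240/420)×38.8 + (90/420)×37.6 + (90/420)×81.5 = 47.6929%
Reweighting by population region shares:
  0.12×38.8 + 0.1×37.6 + 0.78×81.5 = 71.986%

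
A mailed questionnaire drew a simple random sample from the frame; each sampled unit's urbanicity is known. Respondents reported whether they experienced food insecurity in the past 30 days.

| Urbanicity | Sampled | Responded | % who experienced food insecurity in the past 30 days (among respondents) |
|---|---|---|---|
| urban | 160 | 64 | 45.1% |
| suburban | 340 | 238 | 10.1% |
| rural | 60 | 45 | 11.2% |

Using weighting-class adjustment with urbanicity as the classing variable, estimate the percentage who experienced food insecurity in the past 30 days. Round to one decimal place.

20.2%

Class response rates: urban 64/160 = 40%, suburban 238/340 = 70%, rural 45/60 = 75%.
With weight = n_sampled/n_responded per class, the weighted class total is n_sampled:
  urban: 160 × 45.1 = 7216
  suburban: 340 × 10.1 = 3434
  rural: 60 × 11.2 = 672
Adjusted estimate = 11,322 / 560 = 20.2179 → 20.2%.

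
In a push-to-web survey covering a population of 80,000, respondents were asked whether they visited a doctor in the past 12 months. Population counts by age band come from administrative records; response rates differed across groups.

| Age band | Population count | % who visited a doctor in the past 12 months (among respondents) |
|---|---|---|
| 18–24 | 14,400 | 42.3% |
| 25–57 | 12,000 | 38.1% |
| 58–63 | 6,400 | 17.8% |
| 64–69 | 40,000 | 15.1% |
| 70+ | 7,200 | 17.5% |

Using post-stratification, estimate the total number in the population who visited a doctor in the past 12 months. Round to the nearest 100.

19,100

Estimated count per cell = population count × respondent percentage:
  18–24: 14,400 × 42.3% = 6091.2
  25–57: 12,000 × 38.1% = 4572
  58–63: 6,400 × 17.8% = 1139.2
  64–69: 40,000 × 15.1% = 6040
  70+: 7,200 × 17.5% = 1260
Estimated total = 19102.4 → 19,100.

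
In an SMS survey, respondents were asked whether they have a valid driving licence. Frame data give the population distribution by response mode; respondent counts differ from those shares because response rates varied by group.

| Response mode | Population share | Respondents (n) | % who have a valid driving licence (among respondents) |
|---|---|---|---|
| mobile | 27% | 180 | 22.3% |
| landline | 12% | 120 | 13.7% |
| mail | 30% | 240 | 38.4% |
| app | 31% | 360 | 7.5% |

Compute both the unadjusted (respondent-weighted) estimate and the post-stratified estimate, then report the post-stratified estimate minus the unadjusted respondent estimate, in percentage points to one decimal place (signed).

Unadjusted (pooled respondent) estimate weights by respondent counts:
  (180/900)×22.3 + (120/900)×13.7 + (240/900)×38.4 + (360/900)×7.5 = 19.5267%
Post-stratifying to population shares instead:
  0.27×22.3 + 0.12×13.7 + 0.3×38.4 + 0.31×7.5 = 21.51%
Difference = 21.51 − 19.5267 = 1.9833 pp.

+2.0 percentage points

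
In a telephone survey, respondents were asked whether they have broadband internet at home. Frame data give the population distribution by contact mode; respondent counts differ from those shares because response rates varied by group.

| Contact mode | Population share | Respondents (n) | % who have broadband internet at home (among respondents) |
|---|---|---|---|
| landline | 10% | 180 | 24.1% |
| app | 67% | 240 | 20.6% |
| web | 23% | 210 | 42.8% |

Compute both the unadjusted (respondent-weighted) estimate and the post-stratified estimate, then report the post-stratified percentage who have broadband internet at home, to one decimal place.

26.1%

Naive respondent-only estimate (weights = respondent counts):
  (180/630)×24.1 + (240/630)×20.6 + (210/630)×42.8 = 29%
Post-stratified estimate weights by population shares:
  0.1×24.1 + 0.67×20.6 + 0.23×42.8 = 26.056%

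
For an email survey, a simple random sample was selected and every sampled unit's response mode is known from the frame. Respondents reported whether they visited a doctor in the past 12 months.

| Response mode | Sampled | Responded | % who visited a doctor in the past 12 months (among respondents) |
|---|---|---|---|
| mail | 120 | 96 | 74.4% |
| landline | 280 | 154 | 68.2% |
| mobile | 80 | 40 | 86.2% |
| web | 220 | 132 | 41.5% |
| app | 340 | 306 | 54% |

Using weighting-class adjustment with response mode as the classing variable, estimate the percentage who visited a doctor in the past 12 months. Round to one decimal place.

Class response rates: mail 96/120 = 80%, landline 154/280 = 55%, mobile 40/80 = 50%, web 132/220 = 60%, app 306/340 = 90%.
Inverse-response-rate weighting restores each class to its sampled count, so class totals weight by n_sampled:
  mail: 120 × 74.4 = 8928
  landline: 280 × 68.2 = 19,096
  mobile: 80 × 86.2 = 6896
  web: 220 × 41.5 = 9130
  app: 340 × 54 = 18,360
Adjusted estimate = 62,410 / 1,040 = 60.0096 → 60.0%.

60.0%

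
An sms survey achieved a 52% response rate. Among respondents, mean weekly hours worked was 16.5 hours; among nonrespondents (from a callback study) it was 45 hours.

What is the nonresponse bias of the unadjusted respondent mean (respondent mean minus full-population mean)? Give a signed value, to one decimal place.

-13.7

Nonresponse fraction = 1 − 0.52 = 0.48.
Bias = (nonresponse fraction) × (respondent mean − nonrespondent mean)
     = 0.48 × (16.5 − 45) = 0.48 × -28.5 = -13.68.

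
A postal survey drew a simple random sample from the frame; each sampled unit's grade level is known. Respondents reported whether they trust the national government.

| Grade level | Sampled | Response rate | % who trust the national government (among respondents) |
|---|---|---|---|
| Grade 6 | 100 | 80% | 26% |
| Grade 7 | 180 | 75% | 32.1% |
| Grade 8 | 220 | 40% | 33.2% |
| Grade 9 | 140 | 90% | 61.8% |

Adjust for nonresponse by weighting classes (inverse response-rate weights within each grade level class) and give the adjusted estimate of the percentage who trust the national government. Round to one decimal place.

Weighting each respondent by the inverse class response rate inflates each class back to its sampled size, so the class weight is n_sampled:
  Grade 6: 100 × 26 = 2600
  Grade 7: 180 × 32.1 = 5778
  Grade 8: 220 × 33.2 = 7304
  Grade 9: 140 × 61.8 = 8652
Adjusted estimate = 24,334 / 640 = 38.0219 → 38.0%.

38.0%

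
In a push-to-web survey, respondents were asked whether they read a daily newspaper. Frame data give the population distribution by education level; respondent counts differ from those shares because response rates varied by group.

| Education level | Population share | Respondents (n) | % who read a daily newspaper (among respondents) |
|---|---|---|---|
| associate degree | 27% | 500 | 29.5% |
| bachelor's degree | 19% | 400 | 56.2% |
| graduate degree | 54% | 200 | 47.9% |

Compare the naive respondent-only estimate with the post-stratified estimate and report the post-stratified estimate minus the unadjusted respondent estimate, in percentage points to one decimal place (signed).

+2.0 percentage points

Without adjustment, the pooled respondent share is:
  (500/1100)×29.5 + (400/1100)×56.2 + (200/1100)×47.9 = 42.5545%
Post-stratified estimate weights by population shares:
  0.27×29.5 + 0.19×56.2 + 0.54×47.9 = 44.509%
Difference = 44.509 − 42.5545 = 1.9545 pp.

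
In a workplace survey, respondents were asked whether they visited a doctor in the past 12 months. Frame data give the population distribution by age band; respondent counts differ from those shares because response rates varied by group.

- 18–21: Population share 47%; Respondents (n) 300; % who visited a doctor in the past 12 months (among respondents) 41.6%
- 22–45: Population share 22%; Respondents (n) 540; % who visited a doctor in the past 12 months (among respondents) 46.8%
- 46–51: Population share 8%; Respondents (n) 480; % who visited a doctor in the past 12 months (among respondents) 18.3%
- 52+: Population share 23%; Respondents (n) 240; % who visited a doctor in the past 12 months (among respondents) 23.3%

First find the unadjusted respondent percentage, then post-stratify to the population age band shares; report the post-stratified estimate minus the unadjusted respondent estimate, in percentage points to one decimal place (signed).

Without adjustment, the pooled respondent share is:
  (300/1560)×41.6 + (540/1560)×46.8 + (480/1560)×18.3 + (240/1560)×23.3 = 33.4154%
Post-stratifying to population shares instead:
  0.47×41.6 + 0.22×46.8 + 0.08×18.3 + 0.23×23.3 = 36.671%
Difference = 36.671 − 33.4154 = 3.2556 pp.

+3.3 percentage points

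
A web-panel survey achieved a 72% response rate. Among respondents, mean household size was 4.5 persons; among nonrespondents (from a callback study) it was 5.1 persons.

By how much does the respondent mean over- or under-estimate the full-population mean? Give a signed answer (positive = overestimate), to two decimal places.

-0.17

Nonresponse fraction = 1 − 0.72 = 0.28.
Bias = (nonresponse fraction) × (respondent mean − nonrespondent mean)
     = 0.28 × (4.5 − 5.1) = 0.28 × -0.6 = -0.168.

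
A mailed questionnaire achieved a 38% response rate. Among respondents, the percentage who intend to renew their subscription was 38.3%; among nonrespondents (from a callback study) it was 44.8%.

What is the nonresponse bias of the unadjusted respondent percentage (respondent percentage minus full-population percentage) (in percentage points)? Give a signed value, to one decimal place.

-4.0 percentage points

Nonresponse fraction = 1 − 0.38 = 0.62.
Bias = (nonresponse fraction) × (respondent percentage − nonrespondent percentage)
     = 0.62 × (38.3 − 44.8) = 0.62 × -6.5 = -4.03.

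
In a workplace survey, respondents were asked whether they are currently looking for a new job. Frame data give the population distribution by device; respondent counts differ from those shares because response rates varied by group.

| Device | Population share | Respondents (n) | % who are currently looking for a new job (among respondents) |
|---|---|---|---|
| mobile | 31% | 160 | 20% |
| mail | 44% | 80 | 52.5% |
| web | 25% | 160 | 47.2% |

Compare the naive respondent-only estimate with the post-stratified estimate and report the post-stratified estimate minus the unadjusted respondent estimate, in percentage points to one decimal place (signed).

+3.7 percentage points

Without adjustment, the pooled respondent share is:
  (160/400)×20 + (80/400)×52.5 + (160/400)×47.2 = 37.38%
Post-stratified estimate weights by population shares:
  0.31×20 + 0.44×52.5 + 0.25×47.2 = 41.1%
Difference = 41.1 − 37.38 = 3.72 pp.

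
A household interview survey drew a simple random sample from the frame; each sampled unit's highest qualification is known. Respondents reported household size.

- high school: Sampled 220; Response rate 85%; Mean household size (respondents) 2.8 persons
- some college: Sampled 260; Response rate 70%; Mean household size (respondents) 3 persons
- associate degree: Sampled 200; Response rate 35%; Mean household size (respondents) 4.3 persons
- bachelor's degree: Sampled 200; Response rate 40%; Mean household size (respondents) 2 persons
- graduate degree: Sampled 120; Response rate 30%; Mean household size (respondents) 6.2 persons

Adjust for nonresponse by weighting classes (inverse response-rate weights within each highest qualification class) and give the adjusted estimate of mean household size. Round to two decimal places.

3.40

Weighting each respondent by the inverse class response rate inflates each class back to its sampled size, so the class weight is n_sampled:
  high school: 220 × 2.8 = 616
  some college: 260 × 3 = 780
  associate degree: 200 × 4.3 = 860
  bachelor's degree: 200 × 2 = 400
  graduate degree: 120 × 6.2 = 744
Adjusted estimate = 3400 / 1,000 = 3.4 → 3.40.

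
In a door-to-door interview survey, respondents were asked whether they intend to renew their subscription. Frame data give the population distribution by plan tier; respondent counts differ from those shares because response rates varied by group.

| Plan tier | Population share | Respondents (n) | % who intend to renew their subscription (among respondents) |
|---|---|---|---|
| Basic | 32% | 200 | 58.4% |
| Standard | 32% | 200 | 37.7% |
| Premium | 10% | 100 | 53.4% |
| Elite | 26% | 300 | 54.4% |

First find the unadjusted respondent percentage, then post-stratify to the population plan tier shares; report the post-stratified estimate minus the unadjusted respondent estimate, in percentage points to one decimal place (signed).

Naive respondent-only estimate (weights = respondent counts):
  (200/800)×58.4 + (200/800)×37.7 + (100/800)×53.4 + (300/800)×54.4 = 51.1%
Post-stratifying to population shares instead:
  0.32×58.4 + 0.32×37.7 + 0.1×53.4 + 0.26×54.4 = 50.236%
Difference = 50.236 − 51.1 = -0.864 pp.

-0.9 percentage points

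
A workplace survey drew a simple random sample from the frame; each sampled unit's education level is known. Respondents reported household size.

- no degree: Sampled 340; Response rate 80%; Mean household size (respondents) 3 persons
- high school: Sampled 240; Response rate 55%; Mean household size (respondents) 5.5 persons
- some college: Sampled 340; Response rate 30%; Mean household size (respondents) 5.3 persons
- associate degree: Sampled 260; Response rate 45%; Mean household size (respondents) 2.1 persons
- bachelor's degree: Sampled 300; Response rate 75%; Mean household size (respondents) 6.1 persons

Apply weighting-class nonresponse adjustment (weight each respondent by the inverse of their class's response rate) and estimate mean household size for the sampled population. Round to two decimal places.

Each respondent's weight = sampled/responded in their class; summing within a class gives n_sampled, so:
  no degree: 340 × 3 = 1020
  high school: 240 × 5.5 = 1320
  some college: 340 × 5.3 = 1802
  associate degree: 260 × 2.1 = 546
  bachelor's degree: 300 × 6.1 = 1830
Adjusted estimate = 6518 / 1,480 = 4.40405 → 4.40.

4.40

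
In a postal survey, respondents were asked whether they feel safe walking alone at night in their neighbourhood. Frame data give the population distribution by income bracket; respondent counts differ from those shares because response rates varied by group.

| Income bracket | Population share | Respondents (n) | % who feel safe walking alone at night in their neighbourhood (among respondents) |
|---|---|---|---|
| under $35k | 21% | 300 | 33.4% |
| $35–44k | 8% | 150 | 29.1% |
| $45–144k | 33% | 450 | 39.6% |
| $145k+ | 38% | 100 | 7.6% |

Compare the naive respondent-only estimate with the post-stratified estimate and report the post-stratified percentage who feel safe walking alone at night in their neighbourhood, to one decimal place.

Unadjusted (pooled respondent) estimate weights by respondent counts:
  (300/1000)×33.4 + (150/1000)×29.1 + (450/1000)×39.6 + (100/1000)×7.6 = 32.965%
Post-stratifying to population shares instead:
  0.21×33.4 + 0.08×29.1 + 0.33×39.6 + 0.38×7.6 = 25.298%

25.3%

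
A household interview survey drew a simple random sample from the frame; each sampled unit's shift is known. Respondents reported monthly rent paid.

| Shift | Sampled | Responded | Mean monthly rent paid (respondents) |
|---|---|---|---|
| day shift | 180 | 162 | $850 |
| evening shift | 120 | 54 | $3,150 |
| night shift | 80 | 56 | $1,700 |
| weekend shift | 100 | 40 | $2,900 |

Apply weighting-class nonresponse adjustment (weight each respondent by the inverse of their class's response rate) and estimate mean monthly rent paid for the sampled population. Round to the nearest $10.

Response rates by class: day shift 162/180 = 90%, evening shift 54/120 = 45%, night shift 56/80 = 70%, weekend shift 40/100 = 40%.
With weight = n_sampled/n_responded per class, the weighted class total is n_sampled:
  day shift: 180 × 850 = 153,000
  evening shift: 120 × 3150 = 378,000
  night shift: 80 × 1700 = 136,000
  weekend shift: 100 × 2900 = 290,000
Adjusted estimate = 957,000 / 480 = 1993.75 → $1,990.

$1,990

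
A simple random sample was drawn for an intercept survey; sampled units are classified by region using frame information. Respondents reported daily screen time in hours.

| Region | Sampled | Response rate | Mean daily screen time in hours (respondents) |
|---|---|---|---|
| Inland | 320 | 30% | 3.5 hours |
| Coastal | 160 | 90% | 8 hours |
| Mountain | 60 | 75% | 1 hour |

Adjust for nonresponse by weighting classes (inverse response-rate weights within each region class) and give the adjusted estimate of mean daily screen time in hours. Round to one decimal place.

4.6

Weighting each respondent by the inverse class response rate inflates each class back to its sampled size, so the class weight is n_sampled:
  Inland: 320 × 3.5 = 1120
  Coastal: 160 × 8 = 1280
  Mountain: 60 × 1 = 60
Adjusted estimate = 2460 / 540 = 4.55556 → 4.6.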